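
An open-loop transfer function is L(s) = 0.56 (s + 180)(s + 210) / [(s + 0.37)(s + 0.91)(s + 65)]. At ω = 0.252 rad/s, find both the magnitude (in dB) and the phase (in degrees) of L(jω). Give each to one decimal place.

|j0.252 + 180| = √(0.252² + 180²) = 180
|j0.252 + 210| = √(0.252² + 210²) = 210
|j0.252 + 0.37| = √(0.252² + 0.37²) = 0.4477
|j0.252 + 0.91| = √(0.252² + 0.91²) = 0.9442
|j0.252 + 65| = √(0.252² + 65²) = 65
|L(j0.252)| = 0.56 × 180 × 210 / (0.4477 × 0.9442 × 65) = 770.42
20 log₁₀(770.42) = 57.73 dB
∠(j0.252 + 180) = arctan(0.252/180) = 0.08°
∠(j0.252 + 210) = arctan(0.252/210) = 0.07°
∠(j0.252 + 0.37) = arctan(0.252/0.37) = 34.26°
∠(j0.252 + 0.91) = arctan(0.252/0.91) = 15.48°
∠(j0.252 + 65) = arctan(0.252/65) = 0.22°
∠L(j0.252) = 0.08° + 0.07° − (34.26° + 15.48° + 0.22°) = -49.81°

|L| = 57.7 dB, ∠L = -49.8°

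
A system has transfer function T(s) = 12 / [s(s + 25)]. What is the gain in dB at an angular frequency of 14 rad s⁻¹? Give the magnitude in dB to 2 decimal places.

|j14 + 25| = √(14² + 25²) = 28.65
|j14| = 14
|T(j14)| = 12 / (28.65 × 14) = 0.029914
20 log₁₀(0.029914) = -30.482 dB

-30.48 dB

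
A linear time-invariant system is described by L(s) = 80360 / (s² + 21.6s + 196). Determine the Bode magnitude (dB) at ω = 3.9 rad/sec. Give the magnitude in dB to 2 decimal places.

|(j3.9)² + 21.6(j3.9) + 196| = |180.79 + j84.24| = 199.5
|L(j3.9)| = 80360 / 199.5 = 402.9
20 log₁₀(402.9) = 52.104 dB

52.10 dB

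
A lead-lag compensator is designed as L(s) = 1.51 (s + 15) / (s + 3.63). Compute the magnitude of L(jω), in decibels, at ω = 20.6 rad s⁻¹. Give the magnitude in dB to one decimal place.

5.3 dB

|j20.6 + 15| = √(20.6² + 15²) = 25.48
|j20.6 + 3.63| = √(20.6² + 3.63²) = 20.92
|L(j20.6)| = 1.51 × 25.48 / 20.92 = 1.8396
20 log₁₀(1.8396) = 5.29 dB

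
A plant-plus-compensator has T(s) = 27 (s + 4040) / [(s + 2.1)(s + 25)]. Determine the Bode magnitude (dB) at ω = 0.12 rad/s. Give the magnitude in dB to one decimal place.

|j0.12 + 4040| = √(0.12² + 4040²) = 4040
|j0.12 + 2.1| = √(0.12² + 2.1²) = 2.103
|j0.12 + 25| = √(0.12² + 25²) = 25
|T(j0.12)| = 27 × 4040 / (2.103 × 25) = 2074.3
20 log₁₀(2074.3) = 66.34 dB

66.3 dB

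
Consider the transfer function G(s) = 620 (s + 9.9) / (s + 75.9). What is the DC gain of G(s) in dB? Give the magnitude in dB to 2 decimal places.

38.16 dB

G(0) = 620 × 9.9 / 75.9 = 80.87
20 log₁₀(80.87) = 38.156 dB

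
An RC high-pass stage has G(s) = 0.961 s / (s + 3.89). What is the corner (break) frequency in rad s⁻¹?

3.89 rad s⁻¹

The single real pole at s = −3.89 gives a corner at ω = 3.89 rad s⁻¹.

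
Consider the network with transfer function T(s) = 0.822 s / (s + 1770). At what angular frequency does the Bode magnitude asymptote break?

The single real pole at s = −1770 gives a corner at ω = 1770 rad/sec.

1770 rad/sec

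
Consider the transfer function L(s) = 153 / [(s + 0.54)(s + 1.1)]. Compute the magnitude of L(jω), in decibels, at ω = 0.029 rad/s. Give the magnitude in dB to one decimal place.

48.2 dB

|j0.029 + 0.54| = √(0.029² + 0.54²) = 0.5408
|j0.029 + 1.1| = √(0.029² + 1.1²) = 1.1
|L(j0.029)| = 153 / (0.5408 × 1.1) = 257.12
20 log₁₀(257.12) = 48.20 dB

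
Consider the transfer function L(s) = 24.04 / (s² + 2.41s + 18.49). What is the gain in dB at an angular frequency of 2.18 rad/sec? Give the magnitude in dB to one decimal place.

|(j2.18)² + 2.41(j2.18) + 18.49| = |13.738 + j5.2538| = 14.71
|L(j2.18)| = 24.04 / 14.71 = 1.6345
20 log₁₀(1.6345) = 4.27 dB

4.3 dB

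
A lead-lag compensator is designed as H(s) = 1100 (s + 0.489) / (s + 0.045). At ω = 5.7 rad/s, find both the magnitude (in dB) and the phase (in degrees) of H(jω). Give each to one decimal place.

|j5.7 + 0.489| = √(5.7² + 0.489²) = 5.721
|j5.7 + 0.045| = √(5.7² + 0.045²) = 5.7
|H(j5.7)| = 1100 × 5.721 / 5.7 = 1104
20 log₁₀(1104) = 60.86 dB
∠(j5.7 + 0.489) = arctan(5.7/0.489) = 85.10°
∠(j5.7 + 0.045) = arctan(5.7/0.045) = 89.55°
∠H(j5.7) = 85.10° − 89.55° = -4.45°

|H| = 60.9 dB, ∠H = -4.5°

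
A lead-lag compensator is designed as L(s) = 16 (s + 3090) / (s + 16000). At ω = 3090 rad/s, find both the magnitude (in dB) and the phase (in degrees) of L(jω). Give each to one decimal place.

|L| = 12.7 dB, ∠L = 34.1°

|j3090 + 3090| = √(3090² + 3090²) = 4370
|j3090 + 16000| = √(3090² + 16000²) = 1.63e+04
|L(j3090)| = 16 × 4370 / 1.63e+04 = 4.2906
20 log₁₀(4.2906) = 12.65 dB
∠(j3090 + 3090) = arctan(3090/3090) = 45.00°
∠(j3090 + 16000) = arctan(3090/16000) = 10.93°
∠L(j3090) = 45.00° − 10.93° = 34.07°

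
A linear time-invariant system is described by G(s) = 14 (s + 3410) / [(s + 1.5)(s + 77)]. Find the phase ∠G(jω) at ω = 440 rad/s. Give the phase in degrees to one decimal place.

-162.5°

∠(j440 + 3410) = arctan(440/3410) = 7.35°
∠(j440 + 1.5) = arctan(440/1.5) = 89.80°
∠(j440 + 77) = arctan(440/77) = 80.07°
∠G(j440) = 7.35° − (89.80° + 80.07°) = -162.53°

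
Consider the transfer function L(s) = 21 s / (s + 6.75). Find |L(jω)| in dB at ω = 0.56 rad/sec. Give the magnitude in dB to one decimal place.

|j0.56| = 0.56
|j0.56 + 6.75| = √(0.56² + 6.75²) = 6.773
|L(j0.56)| = 21 × 0.56 / 6.773 = 1.7363
20 log₁₀(1.7363) = 4.79 dB

4.8 dB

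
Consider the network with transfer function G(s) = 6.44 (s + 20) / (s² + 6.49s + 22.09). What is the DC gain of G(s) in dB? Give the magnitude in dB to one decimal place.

G(0) = 6.44 × 20 / 22.09 = 5.8307
20 log₁₀(5.8307) = 15.31 dB

15.3 dB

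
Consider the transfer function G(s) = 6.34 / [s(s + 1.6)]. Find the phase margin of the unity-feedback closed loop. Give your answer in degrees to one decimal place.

35.1°

Gain crossover: |G(jω)| = 1 at ω ≈ 2.28 rad s⁻¹.
∠G(j2.28) = −90° − arctan(2.28/1.6) ≈ -144.91°
PM = 180° + (-144.91°) = 35.09°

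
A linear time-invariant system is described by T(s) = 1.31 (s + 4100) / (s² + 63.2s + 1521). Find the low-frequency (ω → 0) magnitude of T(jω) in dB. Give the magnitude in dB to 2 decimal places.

10.96 dB

T(0) = 1.31 × 4100 / 1521 = 3.5312
20 log₁₀(3.5312) = 10.959 dB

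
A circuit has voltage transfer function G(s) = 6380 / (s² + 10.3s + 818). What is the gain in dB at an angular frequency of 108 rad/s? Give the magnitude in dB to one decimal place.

|(j108)² + 10.3(j108) + 818| = |-10846 + j1112.4| = 1.09e+04
|G(j108)| = 6380 / 1.09e+04 = 0.58517
20 log₁₀(0.58517) = -4.65 dB

-4.7 dB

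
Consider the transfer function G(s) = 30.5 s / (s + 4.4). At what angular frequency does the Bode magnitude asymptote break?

The single real pole at s = −4.4 gives a corner at ω = 4.4 rad/s.

4.4 rad/s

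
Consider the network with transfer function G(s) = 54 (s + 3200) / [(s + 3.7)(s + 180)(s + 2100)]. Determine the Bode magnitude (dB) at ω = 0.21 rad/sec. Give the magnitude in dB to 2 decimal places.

-18.18 dB

|j0.21 + 3200| = √(0.21² + 3200²) = 3200
|j0.21 + 3.7| = √(0.21² + 3.7²) = 3.706
|j0.21 + 180| = √(0.21² + 180²) = 180
|j0.21 + 2100| = √(0.21² + 2100²) = 2100
|G(j0.21)| = 54 × 3200 / (3.706 × 180 × 2100) = 0.12335
20 log₁₀(0.12335) = -18.177 dB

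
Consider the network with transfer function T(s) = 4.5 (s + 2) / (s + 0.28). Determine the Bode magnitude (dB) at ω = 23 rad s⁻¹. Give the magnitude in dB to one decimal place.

|j23 + 2| = √(23² + 2²) = 23.09
|j23 + 0.28| = √(23² + 0.28²) = 23
|T(j23)| = 4.5 × 23.09 / 23 = 4.5166
20 log₁₀(4.5166) = 13.10 dB

13.1 dB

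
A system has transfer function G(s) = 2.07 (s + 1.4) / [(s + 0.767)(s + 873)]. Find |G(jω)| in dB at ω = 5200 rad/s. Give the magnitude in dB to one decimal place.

-68.1 dB

|j5200 + 1.4| = √(5200² + 1.4²) = 5200
|j5200 + 0.767| = √(5200² + 0.767²) = 5200
|j5200 + 873| = √(5200² + 873²) = 5273
|G(j5200)| = 2.07 × 5200 / (5200 × 5273) = 0.00039258
20 log₁₀(0.00039258) = -68.12 dB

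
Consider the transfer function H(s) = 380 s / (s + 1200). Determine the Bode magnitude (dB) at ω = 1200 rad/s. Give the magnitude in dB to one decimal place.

|j1200| = 1200
|j1200 + 1200| = √(1200² + 1200²) = 1697
|H(j1200)| = 380 × 1200 / 1697 = 268.7
20 log₁₀(268.7) = 48.59 dB

48.6 dB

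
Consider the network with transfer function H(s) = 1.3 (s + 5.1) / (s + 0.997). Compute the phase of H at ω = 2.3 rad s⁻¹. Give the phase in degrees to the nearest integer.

∠(j2.3 + 5.1) = arctan(2.3/5.1) = 24.27°
∠(j2.3 + 0.997) = arctan(2.3/0.997) = 66.56°
∠H(j2.3) = 24.27° − 66.56° = -42.29°

-42°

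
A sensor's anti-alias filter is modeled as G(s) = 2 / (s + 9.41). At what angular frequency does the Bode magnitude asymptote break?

9.41 rad/s

The single real pole at s = −9.41 gives a corner at ω = 9.41 rad/s.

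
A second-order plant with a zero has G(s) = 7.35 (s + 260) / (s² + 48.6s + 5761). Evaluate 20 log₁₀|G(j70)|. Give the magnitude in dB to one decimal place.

|j70 + 260| = √(70² + 260²) = 269.3
|(j70)² + 48.6(j70) + 5761| = |861 + j3402| = 3509
|G(j70)| = 7.35 × 269.3 / 3509 = 0.56395
20 log₁₀(0.56395) = -4.98 dB

-5.0 dB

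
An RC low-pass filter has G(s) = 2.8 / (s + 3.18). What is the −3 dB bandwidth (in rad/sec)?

For a single-pole low-pass, the −3 dB point is at the pole: ω = 3.18 rad/sec.

3.18 rad/sec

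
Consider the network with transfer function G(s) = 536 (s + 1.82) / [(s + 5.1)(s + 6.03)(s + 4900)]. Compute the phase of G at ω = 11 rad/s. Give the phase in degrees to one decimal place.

-45.9 deg

∠(j11 + 1.82) = arctan(11/1.82) = 80.61°
∠(j11 + 5.1) = arctan(11/5.1) = 65.13°
∠(j11 + 6.03) = arctan(11/6.03) = 61.27°
∠(j11 + 4900) = arctan(11/4900) = 0.13°
∠G(j11) = 80.61° − (65.13° + 61.27° + 0.13°) = -45.92°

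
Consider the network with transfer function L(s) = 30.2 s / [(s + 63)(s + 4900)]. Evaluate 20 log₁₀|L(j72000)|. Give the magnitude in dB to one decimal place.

|j72000| = 7.2e+04
|j72000 + 63| = √(72000² + 63²) = 7.2e+04
|j72000 + 4900| = √(72000² + 4900²) = 7.217e+04
|L(j72000)| = 30.2 × 7.2e+04 / (7.2e+04 × 7.217e+04) = 0.00041848
20 log₁₀(0.00041848) = -67.57 dB

-67.6 dB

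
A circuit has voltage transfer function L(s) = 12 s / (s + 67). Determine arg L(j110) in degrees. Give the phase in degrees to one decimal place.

31.3 deg

∠(j110) = 90.00°
∠(j110 + 67) = arctan(110/67) = 58.65°
∠L(j110) = 90.00° − 58.65° = 31.35°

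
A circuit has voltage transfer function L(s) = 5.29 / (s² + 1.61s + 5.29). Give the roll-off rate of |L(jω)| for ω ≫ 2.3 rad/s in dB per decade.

-40 dB/decade

With 0 zeros and 2 poles, the high-frequency asymptotic slope is 20 × (0 − 2) = -40 dB/decade.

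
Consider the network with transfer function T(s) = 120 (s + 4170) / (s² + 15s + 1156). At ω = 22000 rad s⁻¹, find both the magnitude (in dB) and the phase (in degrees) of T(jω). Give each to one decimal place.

|j22000 + 4170| = √(22000² + 4170²) = 2.239e+04
|(j22000)² + 15(j22000) + 1156| = |-4.84e+08 + j3.3e+05| = 4.84e+08
|T(j22000)| = 120 × 2.239e+04 / 4.84e+08 = 0.0055517
20 log₁₀(0.0055517) = -45.11 dB
∠(j22000 + 4170) = arctan(22000/4170) = 79.27°
∠[(j22000)² + 15(j22000) + 1156] = ∠[-4.84e+08 + j3.3e+05] = 179.96°
∠T(j22000) = 79.27° − 179.96° = -100.69°

|T| = -45.1 dB, ∠T = -100.7 deg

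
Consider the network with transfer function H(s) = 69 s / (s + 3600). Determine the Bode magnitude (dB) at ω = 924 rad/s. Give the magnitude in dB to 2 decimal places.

24.69 dB

|j924| = 924
|j924 + 3600| = √(924² + 3600²) = 3717
|H(j924)| = 69 × 924 / 3717 = 17.154
20 log₁₀(17.154) = 24.687 dB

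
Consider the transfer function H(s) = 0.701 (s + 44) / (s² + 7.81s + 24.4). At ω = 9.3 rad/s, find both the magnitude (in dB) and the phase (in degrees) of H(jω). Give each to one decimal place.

|j9.3 + 44| = √(9.3² + 44²) = 44.97
|(j9.3)² + 7.81(j9.3) + 24.4| = |-62.09 + j72.633| = 95.55
|H(j9.3)| = 0.701 × 44.97 / 95.55 = 0.32992
20 log₁₀(0.32992) = -9.63 dB
∠(j9.3 + 44) = arctan(9.3/44) = 11.93°
∠[(j9.3)² + 7.81(j9.3) + 24.4] = ∠[-62.09 + j72.633] = 130.53°
∠H(j9.3) = 11.93° − 130.53° = -118.59°

|H| = -9.6 dB, ∠H = -118.6°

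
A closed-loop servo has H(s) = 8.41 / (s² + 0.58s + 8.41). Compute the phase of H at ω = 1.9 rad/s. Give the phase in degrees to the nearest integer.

-13°

∠[(j1.9)² + 0.58(j1.9) + 8.41] = ∠[4.8 + j1.102] = 12.93°
∠H(j1.9) = −12.93° = -12.93°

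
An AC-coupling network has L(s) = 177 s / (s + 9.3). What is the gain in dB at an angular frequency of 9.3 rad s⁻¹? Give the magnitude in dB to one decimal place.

41.9 dB

|j9.3| = 9.3
|j9.3 + 9.3| = √(9.3² + 9.3²) = 13.15
|L(j9.3)| = 177 × 9.3 / 13.15 = 125.16
20 log₁₀(125.16) = 41.95 dB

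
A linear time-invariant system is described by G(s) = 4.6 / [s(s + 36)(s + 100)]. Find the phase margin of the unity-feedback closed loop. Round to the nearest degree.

90°

Gain crossover: |G(jω)| = 1 at ω ≈ 0.00128 rad/s.
∠G(j0.00128) = −90° − arctan(0.00128/36) − arctan(0.00128/100) ≈ -90.00°
PM = 180° + (-90.00°) = 90.00°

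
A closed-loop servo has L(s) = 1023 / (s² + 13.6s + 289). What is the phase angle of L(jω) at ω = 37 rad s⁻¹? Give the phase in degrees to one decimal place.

∠[(j37)² + 13.6(j37) + 289] = ∠[-1080 + j503.2] = 155.02°
∠L(j37) = −155.02° = -155.02°

-155.0 deg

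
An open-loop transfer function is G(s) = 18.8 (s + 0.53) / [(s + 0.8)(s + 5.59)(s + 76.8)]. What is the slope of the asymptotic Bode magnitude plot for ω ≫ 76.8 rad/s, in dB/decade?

-40 dB/decade

With 1 zero and 3 poles, the high-frequency asymptotic slope is 20 × (1 − 3) = -40 dB/decade.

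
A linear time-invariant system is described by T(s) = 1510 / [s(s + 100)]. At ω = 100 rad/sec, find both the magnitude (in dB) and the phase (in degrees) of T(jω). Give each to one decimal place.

|T| = -19.4 dB, ∠T = -135.0°

|j100 + 100| = √(100² + 100²) = 141.4
|j100| = 100
|T(j100)| = 1510 / (141.4 × 100) = 0.10677
20 log₁₀(0.10677) = -19.43 dB
∠(j100 + 100) = arctan(100/100) = 45.00°
∠(j100) = 90.00°
∠T(j100) = − (45.00° + 90.00°) = -135.00°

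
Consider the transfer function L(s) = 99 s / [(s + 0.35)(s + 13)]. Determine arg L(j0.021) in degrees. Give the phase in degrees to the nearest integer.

∠(j0.021) = 90.00°
∠(j0.021 + 0.35) = arctan(0.021/0.35) = 3.43°
∠(j0.021 + 13) = arctan(0.021/13) = 0.09°
∠L(j0.021) = 90.00° − (3.43° + 0.09°) = 86.47°

86°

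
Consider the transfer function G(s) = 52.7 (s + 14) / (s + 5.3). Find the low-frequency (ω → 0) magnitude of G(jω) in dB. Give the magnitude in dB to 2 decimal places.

42.87 dB

G(0) = 52.7 × 14 / 5.3 = 139.21
20 log₁₀(139.21) = 42.873 dB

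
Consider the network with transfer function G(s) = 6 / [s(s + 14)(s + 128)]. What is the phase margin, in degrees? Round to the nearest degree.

90°

Gain crossover: |G(jω)| = 1 at ω ≈ 0.00335 rad/sec.
∠G(j0.00335) = −90° − arctan(0.00335/14) − arctan(0.00335/128) ≈ -90.02°
PM = 180° + (-90.02°) = 89.98°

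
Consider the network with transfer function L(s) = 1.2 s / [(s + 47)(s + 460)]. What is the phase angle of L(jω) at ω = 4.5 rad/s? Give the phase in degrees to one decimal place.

∠(j4.5) = 90.00°
∠(j4.5 + 47) = arctan(4.5/47) = 5.47°
∠(j4.5 + 460) = arctan(4.5/460) = 0.56°
∠L(j4.5) = 90.00° − (5.47° + 0.56°) = 83.97°

84.0°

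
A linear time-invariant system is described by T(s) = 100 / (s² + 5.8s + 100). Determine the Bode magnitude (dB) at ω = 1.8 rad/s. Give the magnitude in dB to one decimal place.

|(j1.8)² + 5.8(j1.8) + 100| = |96.76 + j10.44| = 97.32
|T(j1.8)| = 100 / 97.32 = 1.0275
20 log₁₀(1.0275) = 0.24 dB

0.2 dB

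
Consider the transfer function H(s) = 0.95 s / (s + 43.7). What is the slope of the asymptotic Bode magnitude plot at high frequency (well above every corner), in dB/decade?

0 dB/decade

With 1 zero and 1 pole, the high-frequency asymptotic slope is 20 × (1 − 1) = 0 dB/decade.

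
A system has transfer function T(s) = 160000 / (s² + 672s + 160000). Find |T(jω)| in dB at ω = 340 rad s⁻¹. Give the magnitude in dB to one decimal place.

|(j340)² + 672(j340) + 160000| = |44400 + j2.2848e+05| = 2.328e+05
|T(j340)| = 160000 / 2.328e+05 = 0.68742
20 log₁₀(0.68742) = -3.26 dB

-3.3 dB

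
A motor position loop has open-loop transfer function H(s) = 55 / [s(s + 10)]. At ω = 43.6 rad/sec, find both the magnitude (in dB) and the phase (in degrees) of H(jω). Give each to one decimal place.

|H| = -31.0 dB, ∠H = -167.1 deg

|j43.6 + 10| = √(43.6² + 10²) = 44.73
|j43.6| = 43.6
|H(j43.6)| = 55 / (44.73 × 43.6) = 0.028201
20 log₁₀(0.028201) = -30.99 dB
∠(j43.6 + 10) = arctan(43.6/10) = 77.08°
∠(j43.6) = 90.00°
∠H(j43.6) = − (77.08° + 90.00°) = -167.08°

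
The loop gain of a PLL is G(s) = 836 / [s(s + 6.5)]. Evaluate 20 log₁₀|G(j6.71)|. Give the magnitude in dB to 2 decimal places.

22.50 dB

|j6.71 + 6.5| = √(6.71² + 6.5²) = 9.342
|j6.71| = 6.71
|G(j6.71)| = 836 / (9.342 × 6.71) = 13.336
20 log₁₀(13.336) = 22.501 dB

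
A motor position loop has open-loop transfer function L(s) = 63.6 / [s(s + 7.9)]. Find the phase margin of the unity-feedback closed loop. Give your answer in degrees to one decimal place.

51.4°

Gain crossover: |L(jω)| = 1 at ω ≈ 6.3 rad s⁻¹.
∠L(j6.3) = −90° − arctan(6.3/7.9) ≈ -128.55°
PM = 180° + (-128.55°) = 51.45°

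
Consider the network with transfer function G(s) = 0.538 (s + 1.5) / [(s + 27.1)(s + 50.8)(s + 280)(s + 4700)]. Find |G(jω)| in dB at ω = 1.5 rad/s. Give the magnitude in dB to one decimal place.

|j1.5 + 1.5| = √(1.5² + 1.5²) = 2.121
|j1.5 + 27.1| = √(1.5² + 27.1²) = 27.14
|j1.5 + 50.8| = √(1.5² + 50.8²) = 50.82
|j1.5 + 280| = √(1.5² + 280²) = 280
|j1.5 + 4700| = √(1.5² + 4700²) = 4700
|G(j1.5)| = 0.538 × 2.121 / (27.14 × 50.82 × 280 × 4700) = 6.2869e-10
20 log₁₀(6.2869e-10) = -184.03 dB

-184.0 dB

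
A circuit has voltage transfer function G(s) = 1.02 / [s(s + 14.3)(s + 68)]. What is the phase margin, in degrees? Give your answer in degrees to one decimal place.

90.0°

Gain crossover: |G(jω)| = 1 at ω ≈ 0.00105 rad/s.
∠G(j0.00105) = −90° − arctan(0.00105/14.3) − arctan(0.00105/68) ≈ -90.01°
PM = 180° + (-90.01°) = 89.99°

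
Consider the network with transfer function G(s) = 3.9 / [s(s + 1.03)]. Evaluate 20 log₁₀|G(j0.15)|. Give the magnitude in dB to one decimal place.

28.0 dB

|j0.15 + 1.03| = √(0.15² + 1.03²) = 1.041
|j0.15| = 0.15
|G(j0.15)| = 3.9 / (1.041 × 0.15) = 24.979
20 log₁₀(24.979) = 27.95 dB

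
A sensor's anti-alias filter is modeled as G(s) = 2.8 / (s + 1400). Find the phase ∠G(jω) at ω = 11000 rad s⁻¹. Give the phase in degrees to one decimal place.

∠(j11000 + 1400) = arctan(11000/1400) = 82.75°
∠G(j11000) = −82.75° = -82.75°

-82.7 deg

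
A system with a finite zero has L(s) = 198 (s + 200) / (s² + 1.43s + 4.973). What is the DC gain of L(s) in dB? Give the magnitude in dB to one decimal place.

L(0) = 198 × 200 / 4.973 = 7963
20 log₁₀(7963) = 78.02 dB

78.0 dB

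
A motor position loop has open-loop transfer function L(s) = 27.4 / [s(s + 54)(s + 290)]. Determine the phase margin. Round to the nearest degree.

Gain crossover: |L(jω)| = 1 at ω ≈ 0.00175 rad/sec.
∠L(j0.00175) = −90° − arctan(0.00175/54) − arctan(0.00175/290) ≈ -90.00°
PM = 180° + (-90.00°) = 90.00°

90°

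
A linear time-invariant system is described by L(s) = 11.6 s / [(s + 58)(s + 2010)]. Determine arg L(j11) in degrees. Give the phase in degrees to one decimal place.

∠(j11) = 90.00°
∠(j11 + 58) = arctan(11/58) = 10.74°
∠(j11 + 2010) = arctan(11/2010) = 0.31°
∠L(j11) = 90.00° − (10.74° + 0.31°) = 78.95°

78.9 deg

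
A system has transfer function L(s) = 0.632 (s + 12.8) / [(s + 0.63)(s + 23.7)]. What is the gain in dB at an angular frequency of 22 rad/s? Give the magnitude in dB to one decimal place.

|j22 + 12.8| = √(22² + 12.8²) = 25.45
|j22 + 0.63| = √(22² + 0.63²) = 22.01
|j22 + 23.7| = √(22² + 23.7²) = 32.34
|L(j22)| = 0.632 × 25.45 / (22.01 × 32.34) = 0.022602
20 log₁₀(0.022602) = -32.92 dB

-32.9 dB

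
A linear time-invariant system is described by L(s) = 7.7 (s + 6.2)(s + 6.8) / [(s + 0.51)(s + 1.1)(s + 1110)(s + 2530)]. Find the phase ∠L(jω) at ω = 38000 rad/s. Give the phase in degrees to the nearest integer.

-175°

∠(j38000 + 6.2) = arctan(38000/6.2) = 89.99°
∠(j38000 + 6.8) = arctan(38000/6.8) = 89.99°
∠(j38000 + 0.51) = arctan(38000/0.51) = 90.00°
∠(j38000 + 1.1) = arctan(38000/1.1) = 90.00°
∠(j38000 + 1110) = arctan(38000/1110) = 88.33°
∠(j38000 + 2530) = arctan(38000/2530) = 86.19°
∠L(j38000) = 89.99° + 89.99° − (90.00° + 90.00° + 88.33° + 86.19°) = -174.53°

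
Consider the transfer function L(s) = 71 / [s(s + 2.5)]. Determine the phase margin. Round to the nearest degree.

17°

Gain crossover: |L(jω)| = 1 at ω ≈ 8.24 rad s⁻¹.
∠L(j8.24) = −90° − arctan(8.24/2.5) ≈ -163.13°
PM = 180° + (-163.13°) = 16.87°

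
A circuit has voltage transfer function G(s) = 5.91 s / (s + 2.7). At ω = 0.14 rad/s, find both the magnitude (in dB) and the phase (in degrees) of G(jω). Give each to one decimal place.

|j0.14| = 0.14
|j0.14 + 2.7| = √(0.14² + 2.7²) = 2.704
|G(j0.14)| = 5.91 × 0.14 / 2.704 = 0.30603
20 log₁₀(0.30603) = -10.28 dB
∠(j0.14) = 90.00°
∠(j0.14 + 2.7) = arctan(0.14/2.7) = 2.97°
∠G(j0.14) = 90.00° − 2.97° = 87.03°

|G| = -10.3 dB, ∠G = 87.0°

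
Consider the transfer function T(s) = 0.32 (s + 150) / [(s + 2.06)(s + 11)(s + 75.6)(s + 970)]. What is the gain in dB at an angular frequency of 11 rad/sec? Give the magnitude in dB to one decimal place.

|j11 + 150| = √(11² + 150²) = 150.4
|j11 + 2.06| = √(11² + 2.06²) = 11.19
|j11 + 11| = √(11² + 11²) = 15.56
|j11 + 75.6| = √(11² + 75.6²) = 76.4
|j11 + 970| = √(11² + 970²) = 970.1
|T(j11)| = 0.32 × 150.4 / (11.19 × 15.56 × 76.4 × 970.1) = 3.7304e-06
20 log₁₀(3.7304e-06) = -108.57 dB

-108.6 dB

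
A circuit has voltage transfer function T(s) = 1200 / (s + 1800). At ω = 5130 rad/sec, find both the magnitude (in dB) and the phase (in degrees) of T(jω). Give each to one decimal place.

|j5130 + 1800| = √(5130² + 1800²) = 5437
|T(j5130)| = 1200 / 5437 = 0.22073
20 log₁₀(0.22073) = -13.12 dB
∠(j5130 + 1800) = arctan(5130/1800) = 70.67°
∠T(j5130) = −70.67° = -70.67°

|T| = -13.1 dB, ∠T = -70.7 deg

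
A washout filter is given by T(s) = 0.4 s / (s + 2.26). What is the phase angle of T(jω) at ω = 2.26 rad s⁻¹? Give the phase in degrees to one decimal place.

45.0°

∠(j2.26) = 90.00°
∠(j2.26 + 2.26) = arctan(2.26/2.26) = 45.00°
∠T(j2.26) = 90.00° − 45.00° = 45.00°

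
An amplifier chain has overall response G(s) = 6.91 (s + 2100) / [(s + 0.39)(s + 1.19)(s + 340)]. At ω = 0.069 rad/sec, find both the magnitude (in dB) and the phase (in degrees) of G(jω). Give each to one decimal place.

|j0.069 + 2100| = √(0.069² + 2100²) = 2100
|j0.069 + 0.39| = √(0.069² + 0.39²) = 0.3961
|j0.069 + 1.19| = √(0.069² + 1.19²) = 1.192
|j0.069 + 340| = √(0.069² + 340²) = 340
|G(j0.069)| = 6.91 × 2100 / (0.3961 × 1.192 × 340) = 90.403
20 log₁₀(90.403) = 39.12 dB
∠(j0.069 + 2100) = arctan(0.069/2100) = 0.00°
∠(j0.069 + 0.39) = arctan(0.069/0.39) = 10.03°
∠(j0.069 + 1.19) = arctan(0.069/1.19) = 3.32°
∠(j0.069 + 340) = arctan(0.069/340) = 0.01°
∠G(j0.069) = 0.00° − (10.03° + 3.32° + 0.01°) = -13.36°

|G| = 39.1 dB, ∠G = -13.4°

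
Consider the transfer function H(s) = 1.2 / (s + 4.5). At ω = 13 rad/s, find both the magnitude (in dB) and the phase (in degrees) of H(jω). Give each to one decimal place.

|H| = -21.2 dB, ∠H = -70.9°

|j13 + 4.5| = √(13² + 4.5²) = 13.76
|H(j13)| = 1.2 / 13.76 = 0.087229
20 log₁₀(0.087229) = -21.19 dB
∠(j13 + 4.5) = arctan(13/4.5) = 70.91°
∠H(j13) = −70.91° = -70.91°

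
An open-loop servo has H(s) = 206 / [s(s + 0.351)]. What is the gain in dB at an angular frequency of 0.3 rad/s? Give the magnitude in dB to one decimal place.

63.4 dB

|j0.3 + 0.351| = √(0.3² + 0.351²) = 0.4617
|j0.3| = 0.3
|H(j0.3)| = 206 / (0.4617 × 0.3) = 1487.1
20 log₁₀(1487.1) = 63.45 dB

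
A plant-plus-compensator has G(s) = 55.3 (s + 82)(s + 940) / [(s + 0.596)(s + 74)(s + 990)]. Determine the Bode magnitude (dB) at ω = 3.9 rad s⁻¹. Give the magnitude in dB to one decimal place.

|j3.9 + 82| = √(3.9² + 82²) = 82.09
|j3.9 + 940| = √(3.9² + 940²) = 940
|j3.9 + 0.596| = √(3.9² + 0.596²) = 3.945
|j3.9 + 74| = √(3.9² + 74²) = 74.1
|j3.9 + 990| = √(3.9² + 990²) = 990
|G(j3.9)| = 55.3 × 82.09 × 940 / (3.945 × 74.1 × 990) = 14.744
20 log₁₀(14.744) = 23.37 dB

23.4 dB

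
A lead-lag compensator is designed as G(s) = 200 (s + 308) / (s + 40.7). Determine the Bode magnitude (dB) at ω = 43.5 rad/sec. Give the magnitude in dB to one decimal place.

60.4 dB

|j43.5 + 308| = √(43.5² + 308²) = 311.1
|j43.5 + 40.7| = √(43.5² + 40.7²) = 59.57
|G(j43.5)| = 200 × 311.1 / 59.57 = 1044.3
20 log₁₀(1044.3) = 60.38 dB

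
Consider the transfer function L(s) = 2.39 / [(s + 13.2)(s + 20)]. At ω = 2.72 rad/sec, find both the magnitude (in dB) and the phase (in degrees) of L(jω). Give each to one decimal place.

|j2.72 + 13.2| = √(2.72² + 13.2²) = 13.48
|j2.72 + 20| = √(2.72² + 20²) = 20.18
|L(j2.72)| = 2.39 / (13.48 × 20.18) = 0.0087859
20 log₁₀(0.0087859) = -41.12 dB
∠(j2.72 + 13.2) = arctan(2.72/13.2) = 11.64°
∠(j2.72 + 20) = arctan(2.72/20) = 7.74°
∠L(j2.72) = − (11.64° + 7.74°) = -19.39°

|L| = -41.1 dB, ∠L = -19.4°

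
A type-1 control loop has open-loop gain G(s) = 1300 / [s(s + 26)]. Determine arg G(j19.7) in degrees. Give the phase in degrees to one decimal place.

∠(j19.7 + 26) = arctan(19.7/26) = 37.15°
∠(j19.7) = 90.00°
∠G(j19.7) = − (37.15° + 90.00°) = -127.15°

-127.2°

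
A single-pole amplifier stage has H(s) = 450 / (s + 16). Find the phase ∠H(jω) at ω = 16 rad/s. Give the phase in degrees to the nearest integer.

∠(j16 + 16) = arctan(16/16) = 45.00°
∠H(j16) = −45.00° = -45.00°

-45°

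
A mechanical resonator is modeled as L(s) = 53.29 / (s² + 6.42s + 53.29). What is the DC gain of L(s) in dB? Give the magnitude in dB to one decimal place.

0.0 dB

L(0) = 53.29 / 53.29 = 1
20 log₁₀(1) = 0.00 dB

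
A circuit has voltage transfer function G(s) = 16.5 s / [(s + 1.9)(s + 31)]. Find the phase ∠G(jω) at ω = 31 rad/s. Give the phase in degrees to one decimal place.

∠(j31) = 90.00°
∠(j31 + 1.9) = arctan(31/1.9) = 86.49°
∠(j31 + 31) = arctan(31/31) = 45.00°
∠G(j31) = 90.00° − (86.49° + 45.00°) = -41.49°

-41.5°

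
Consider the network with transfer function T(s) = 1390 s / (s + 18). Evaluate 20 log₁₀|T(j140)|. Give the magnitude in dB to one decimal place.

|j140| = 140
|j140 + 18| = √(140² + 18²) = 141.2
|T(j140)| = 1390 × 140 / 141.2 = 1378.7
20 log₁₀(1378.7) = 62.79 dB

62.8 dB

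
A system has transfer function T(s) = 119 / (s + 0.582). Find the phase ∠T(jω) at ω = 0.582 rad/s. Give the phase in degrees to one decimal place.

∠(j0.582 + 0.582) = arctan(0.582/0.582) = 45.00°
∠T(j0.582) = −45.00° = -45.00°

-45.0°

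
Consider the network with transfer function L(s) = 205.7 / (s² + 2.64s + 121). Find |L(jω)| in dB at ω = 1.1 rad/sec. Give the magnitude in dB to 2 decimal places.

4.69 dB

|(j1.1)² + 2.64(j1.1) + 121| = |119.79 + j2.904| = 119.8
|L(j1.1)| = 205.7 / 119.8 = 1.7167
20 log₁₀(1.7167) = 4.694 dB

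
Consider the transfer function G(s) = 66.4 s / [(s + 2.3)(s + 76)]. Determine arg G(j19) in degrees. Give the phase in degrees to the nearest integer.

∠(j19) = 90.00°
∠(j19 + 2.3) = arctan(19/2.3) = 83.10°
∠(j19 + 76) = arctan(19/76) = 14.04°
∠G(j19) = 90.00° − (83.10° + 14.04°) = -7.13°

-7°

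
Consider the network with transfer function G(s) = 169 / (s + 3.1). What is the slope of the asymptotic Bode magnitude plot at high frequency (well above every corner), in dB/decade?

-20 dB/decade

With 0 zeros and 1 pole, the high-frequency asymptotic slope is 20 × (0 − 1) = -20 dB/decade.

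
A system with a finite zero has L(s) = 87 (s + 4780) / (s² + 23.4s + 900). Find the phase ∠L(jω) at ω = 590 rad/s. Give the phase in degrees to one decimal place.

-170.7°

∠(j590 + 4780) = arctan(590/4780) = 7.04°
∠[(j590)² + 23.4(j590) + 900] = ∠[-3.472e+05 + j13806] = 177.72°
∠L(j590) = 7.04° − 177.72° = -170.69°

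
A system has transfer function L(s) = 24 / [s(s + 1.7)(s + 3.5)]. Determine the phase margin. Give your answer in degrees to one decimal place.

Gain crossover: |L(jω)| = 1 at ω ≈ 2.14 rad/s.
∠L(j2.14) = −90° − arctan(2.14/1.7) − arctan(2.14/3.5) ≈ -172.99°
PM = 180° + (-172.99°) = 7.01°

7.0°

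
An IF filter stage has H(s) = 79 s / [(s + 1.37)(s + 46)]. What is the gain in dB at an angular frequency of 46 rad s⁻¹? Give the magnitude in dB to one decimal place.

|j46| = 46
|j46 + 1.37| = √(46² + 1.37²) = 46.02
|j46 + 46| = √(46² + 46²) = 65.05
|H(j46)| = 79 × 46 / (46.02 × 65.05) = 1.2138
20 log₁₀(1.2138) = 1.68 dB

1.7 dB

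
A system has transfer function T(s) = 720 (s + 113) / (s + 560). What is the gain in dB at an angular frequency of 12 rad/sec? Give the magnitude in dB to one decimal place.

|j12 + 113| = √(12² + 113²) = 113.6
|j12 + 560| = √(12² + 560²) = 560.1
|T(j12)| = 720 × 113.6 / 560.1 = 146.07
20 log₁₀(146.07) = 43.29 dB

43.3 dB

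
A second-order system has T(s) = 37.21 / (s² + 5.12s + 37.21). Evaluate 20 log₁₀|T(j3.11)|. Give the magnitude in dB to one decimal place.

1.4 dB

|(j3.11)² + 5.12(j3.11) + 37.21| = |27.538 + j15.923| = 31.81
|T(j3.11)| = 37.21 / 31.81 = 1.1698
20 log₁₀(1.1698) = 1.36 dB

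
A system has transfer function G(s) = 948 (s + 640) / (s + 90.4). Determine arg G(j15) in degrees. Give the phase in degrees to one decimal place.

∠(j15 + 640) = arctan(15/640) = 1.34°
∠(j15 + 90.4) = arctan(15/90.4) = 9.42°
∠G(j15) = 1.34° − 9.42° = -8.08°

-8.1°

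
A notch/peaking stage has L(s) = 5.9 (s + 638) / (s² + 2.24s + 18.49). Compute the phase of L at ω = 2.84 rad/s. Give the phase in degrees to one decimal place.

∠(j2.84 + 638) = arctan(2.84/638) = 0.26°
∠[(j2.84)² + 2.24(j2.84) + 18.49] = ∠[10.424 + j6.3616] = 31.39°
∠L(j2.84) = 0.26° − 31.39° = -31.14°

-31.1°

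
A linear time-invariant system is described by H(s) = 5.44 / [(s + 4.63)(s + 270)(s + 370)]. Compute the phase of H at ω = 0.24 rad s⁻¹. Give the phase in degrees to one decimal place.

∠(j0.24 + 4.63) = arctan(0.24/4.63) = 2.97°
∠(j0.24 + 270) = arctan(0.24/270) = 0.05°
∠(j0.24 + 370) = arctan(0.24/370) = 0.04°
∠H(j0.24) = − (2.97° + 0.05° + 0.04°) = -3.06°

-3.1°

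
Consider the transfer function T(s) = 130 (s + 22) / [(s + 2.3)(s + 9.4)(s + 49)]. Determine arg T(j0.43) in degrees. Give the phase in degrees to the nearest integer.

-13°

∠(j0.43 + 22) = arctan(0.43/22) = 1.12°
∠(j0.43 + 2.3) = arctan(0.43/2.3) = 10.59°
∠(j0.43 + 9.4) = arctan(0.43/9.4) = 2.62°
∠(j0.43 + 49) = arctan(0.43/49) = 0.50°
∠T(j0.43) = 1.12° − (10.59° + 2.62° + 0.50°) = -12.59°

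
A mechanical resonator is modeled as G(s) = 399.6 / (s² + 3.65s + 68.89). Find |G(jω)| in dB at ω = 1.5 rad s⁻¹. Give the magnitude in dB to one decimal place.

15.5 dB

|(j1.5)² + 3.65(j1.5) + 68.89| = |66.64 + j5.475| = 66.86
|G(j1.5)| = 399.6 / 66.86 = 5.9763
20 log₁₀(5.9763) = 15.53 dB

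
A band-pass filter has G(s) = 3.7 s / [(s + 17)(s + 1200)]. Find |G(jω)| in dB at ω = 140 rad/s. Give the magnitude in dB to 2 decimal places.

-50.34 dB

|j140| = 140
|j140 + 17| = √(140² + 17²) = 141
|j140 + 1200| = √(140² + 1200²) = 1208
|G(j140)| = 3.7 × 140 / (141 × 1208) = 0.0030402
20 log₁₀(0.0030402) = -50.342 dB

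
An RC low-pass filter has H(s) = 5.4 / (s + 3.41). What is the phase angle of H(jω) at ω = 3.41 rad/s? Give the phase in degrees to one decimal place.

∠(j3.41 + 3.41) = arctan(3.41/3.41) = 45.00°
∠H(j3.41) = −45.00° = -45.00°

-45.0°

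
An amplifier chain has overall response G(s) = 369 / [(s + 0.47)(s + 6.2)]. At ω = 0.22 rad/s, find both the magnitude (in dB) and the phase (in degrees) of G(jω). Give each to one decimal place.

|j0.22 + 0.47| = √(0.22² + 0.47²) = 0.5189
|j0.22 + 6.2| = √(0.22² + 6.2²) = 6.204
|G(j0.22)| = 369 / (0.5189 × 6.204) = 114.62
20 log₁₀(114.62) = 41.18 dB
∠(j0.22 + 0.47) = arctan(0.22/0.47) = 25.08°
∠(j0.22 + 6.2) = arctan(0.22/6.2) = 2.03°
∠G(j0.22) = − (25.08° + 2.03°) = -27.12°

|G| = 41.2 dB, ∠G = -27.1°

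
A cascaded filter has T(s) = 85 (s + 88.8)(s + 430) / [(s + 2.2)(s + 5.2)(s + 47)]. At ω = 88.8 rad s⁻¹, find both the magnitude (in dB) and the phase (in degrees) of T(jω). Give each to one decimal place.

|j88.8 + 88.8| = √(88.8² + 88.8²) = 125.6
|j88.8 + 430| = √(88.8² + 430²) = 439.1
|j88.8 + 2.2| = √(88.8² + 2.2²) = 88.83
|j88.8 + 5.2| = √(88.8² + 5.2²) = 88.95
|j88.8 + 47| = √(88.8² + 47²) = 100.5
|T(j88.8)| = 85 × 125.6 × 439.1 / (88.83 × 88.95 × 100.5) = 5.9039
20 log₁₀(5.9039) = 15.42 dB
∠(j88.8 + 88.8) = arctan(88.8/88.8) = 45.00°
∠(j88.8 + 430) = arctan(88.8/430) = 11.67°
∠(j88.8 + 2.2) = arctan(88.8/2.2) = 88.58°
∠(j88.8 + 5.2) = arctan(88.8/5.2) = 86.65°
∠(j88.8 + 47) = arctan(88.8/47) = 62.11°
∠T(j88.8) = 45.00° + 11.67° − (88.58° + 86.65° + 62.11°) = -180.67°

|T| = 15.4 dB, ∠T = -180.7°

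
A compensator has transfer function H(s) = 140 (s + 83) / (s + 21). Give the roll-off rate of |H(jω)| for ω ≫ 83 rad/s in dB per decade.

With 1 zero and 1 pole, the high-frequency asymptotic slope is 20 × (1 − 1) = 0 dB/decade.

0 dB/decade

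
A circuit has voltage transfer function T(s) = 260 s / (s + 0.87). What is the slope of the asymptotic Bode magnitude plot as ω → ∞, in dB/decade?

0 dB/decade

With 1 zero and 1 pole, the high-frequency asymptotic slope is 20 × (1 − 1) = 0 dB/decade.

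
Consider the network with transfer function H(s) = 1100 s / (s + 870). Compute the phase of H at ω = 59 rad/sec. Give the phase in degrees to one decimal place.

∠(j59) = 90.00°
∠(j59 + 870) = arctan(59/870) = 3.88°
∠H(j59) = 90.00° − 3.88° = 86.12°

86.1°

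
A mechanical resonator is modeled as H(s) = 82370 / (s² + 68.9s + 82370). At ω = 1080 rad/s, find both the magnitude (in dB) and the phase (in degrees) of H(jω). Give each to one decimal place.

|(j1080)² + 68.9(j1080) + 82370| = |-1.084e+06 + j74412| = 1.087e+06
|H(j1080)| = 82370 / 1.087e+06 = 0.075807
20 log₁₀(0.075807) = -22.41 dB
∠[(j1080)² + 68.9(j1080) + 82370] = ∠[-1.084e+06 + j74412] = 176.07°
∠H(j1080) = −176.07° = -176.07°

|H| = -22.4 dB, ∠H = -176.1°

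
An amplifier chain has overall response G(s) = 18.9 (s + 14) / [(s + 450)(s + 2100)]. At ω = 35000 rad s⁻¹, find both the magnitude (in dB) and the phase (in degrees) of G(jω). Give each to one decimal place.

|G| = -65.4 dB, ∠G = -85.9°

|j35000 + 14| = √(35000² + 14²) = 3.5e+04
|j35000 + 450| = √(35000² + 450²) = 3.5e+04
|j35000 + 2100| = √(35000² + 2100²) = 3.506e+04
|G(j35000)| = 18.9 × 3.5e+04 / (3.5e+04 × 3.506e+04) = 0.00053899
20 log₁₀(0.00053899) = -65.37 dB
∠(j35000 + 14) = arctan(35000/14) = 89.98°
∠(j35000 + 450) = arctan(35000/450) = 89.26°
∠(j35000 + 2100) = arctan(35000/2100) = 86.57°
∠G(j35000) = 89.98° − (89.26° + 86.57°) = -85.85°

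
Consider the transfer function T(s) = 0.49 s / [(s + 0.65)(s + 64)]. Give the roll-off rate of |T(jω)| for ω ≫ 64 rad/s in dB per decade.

-20 dB/decade

With 1 zero and 2 poles, the high-frequency asymptotic slope is 20 × (1 − 2) = -20 dB/decade.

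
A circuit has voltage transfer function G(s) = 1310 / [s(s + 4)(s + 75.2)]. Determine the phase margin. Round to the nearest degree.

48°

Gain crossover: |G(jω)| = 1 at ω ≈ 3.34 rad/sec.
∠G(j3.34) = −90° − arctan(3.34/4) − arctan(3.34/75.2) ≈ -132.40°
PM = 180° + (-132.40°) = 47.60°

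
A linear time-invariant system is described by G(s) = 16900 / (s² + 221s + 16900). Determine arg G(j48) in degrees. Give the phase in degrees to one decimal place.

∠[(j48)² + 221(j48) + 16900] = ∠[14596 + j10608] = 36.01°
∠G(j48) = −36.01° = -36.01°

-36.0°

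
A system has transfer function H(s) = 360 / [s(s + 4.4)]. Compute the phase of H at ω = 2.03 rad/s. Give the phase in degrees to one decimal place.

-114.8°

∠(j2.03 + 4.4) = arctan(2.03/4.4) = 24.77°
∠(j2.03) = 90.00°
∠H(j2.03) = − (24.77° + 90.00°) = -114.77°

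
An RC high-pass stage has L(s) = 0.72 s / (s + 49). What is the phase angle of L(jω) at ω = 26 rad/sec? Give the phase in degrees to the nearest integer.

62°

∠(j26) = 90.00°
∠(j26 + 49) = arctan(26/49) = 27.95°
∠L(j26) = 90.00° − 27.95° = 62.05°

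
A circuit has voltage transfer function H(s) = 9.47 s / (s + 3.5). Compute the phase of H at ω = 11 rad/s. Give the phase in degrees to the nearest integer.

18°

∠(j11) = 90.00°
∠(j11 + 3.5) = arctan(11/3.5) = 72.35°
∠H(j11) = 90.00° − 72.35° = 17.65°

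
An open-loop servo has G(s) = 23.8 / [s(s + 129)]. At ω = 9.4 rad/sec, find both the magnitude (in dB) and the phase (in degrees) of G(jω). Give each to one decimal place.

|j9.4 + 129| = √(9.4² + 129²) = 129.3
|j9.4| = 9.4
|G(j9.4)| = 23.8 / (129.3 × 9.4) = 0.019575
20 log₁₀(0.019575) = -34.17 dB
∠(j9.4 + 129) = arctan(9.4/129) = 4.17°
∠(j9.4) = 90.00°
∠G(j9.4) = − (4.17° + 90.00°) = -94.17°

|G| = -34.2 dB, ∠G = -94.2°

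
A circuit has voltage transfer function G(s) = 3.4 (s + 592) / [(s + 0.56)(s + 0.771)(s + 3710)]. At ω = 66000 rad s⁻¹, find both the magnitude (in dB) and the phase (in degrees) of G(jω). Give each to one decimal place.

|j66000 + 592| = √(66000² + 592²) = 6.6e+04
|j66000 + 0.56| = √(66000² + 0.56²) = 6.6e+04
|j66000 + 0.771| = √(66000² + 0.771²) = 6.6e+04
|j66000 + 3710| = √(66000² + 3710²) = 6.61e+04
|G(j66000)| = 3.4 × 6.6e+04 / (6.6e+04 × 6.6e+04 × 6.61e+04) = 7.7933e-10
20 log₁₀(7.7933e-10) = -182.17 dB
∠(j66000 + 592) = arctan(66000/592) = 89.49°
∠(j66000 + 0.56) = arctan(66000/0.56) = 90.00°
∠(j66000 + 0.771) = arctan(66000/0.771) = 90.00°
∠(j66000 + 3710) = arctan(66000/3710) = 86.78°
∠G(j66000) = 89.49° − (90.00° + 90.00° + 86.78°) = -177.30°

|G| = -182.2 dB, ∠G = -177.3°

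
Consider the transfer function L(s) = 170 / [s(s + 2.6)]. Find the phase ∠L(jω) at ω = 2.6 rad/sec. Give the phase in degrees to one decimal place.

-135.0 deg

∠(j2.6 + 2.6) = arctan(2.6/2.6) = 45.00°
∠(j2.6) = 90.00°
∠L(j2.6) = − (45.00° + 90.00°) = -135.00°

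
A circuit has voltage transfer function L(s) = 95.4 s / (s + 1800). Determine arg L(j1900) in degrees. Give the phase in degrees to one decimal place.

∠(j1900) = 90.00°
∠(j1900 + 1800) = arctan(1900/1800) = 46.55°
∠L(j1900) = 90.00° − 46.55° = 43.45°

43.5°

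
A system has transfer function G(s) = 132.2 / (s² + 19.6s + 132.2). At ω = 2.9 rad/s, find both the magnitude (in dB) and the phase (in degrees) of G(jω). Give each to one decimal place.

|(j2.9)² + 19.6(j2.9) + 132.2| = |123.79 + j56.84| = 136.2
|G(j2.9)| = 132.2 / 136.2 = 0.97052
20 log₁₀(0.97052) = -0.26 dB
∠[(j2.9)² + 19.6(j2.9) + 132.2] = ∠[123.79 + j56.84] = 24.66°
∠G(j2.9) = −24.66° = -24.66°

|G| = -0.3 dB, ∠G = -24.7°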